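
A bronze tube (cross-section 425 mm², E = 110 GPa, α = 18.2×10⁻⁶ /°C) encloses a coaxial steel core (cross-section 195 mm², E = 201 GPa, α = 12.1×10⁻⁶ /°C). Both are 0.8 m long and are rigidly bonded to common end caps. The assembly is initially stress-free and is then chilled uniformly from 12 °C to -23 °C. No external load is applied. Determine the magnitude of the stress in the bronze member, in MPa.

The bronze has the larger α, so on cooling it would change length more than the steel if both were free. The rigid plates force a common final length, so the bronze is put into tension and the steel into compression, with equal and opposite forces P (no external load).
Compatibility of the two members (thermal + elastic change equal): (α₁ − α₂)ΔT = P·[1/(A₁E₁) + 1/(A₂E₂)].
|α₁ − α₂|·ΔT = 6.1×10⁻⁶ × 35 = 0.0002135.
1/(A₁E₁) + 1/(A₂E₂) = 1/(425×110×10³) + 1/(195×201×10³) = 4.69×10⁻⁸ N⁻¹.
So P = 0.0002135 / 4.69×10⁻⁸ = 4.552 kN.
σ_{bronze} = P/A₁ = 4552/425 = 10.71 MPa, tensile.

σ ≈ 10.7 MPa (tensile)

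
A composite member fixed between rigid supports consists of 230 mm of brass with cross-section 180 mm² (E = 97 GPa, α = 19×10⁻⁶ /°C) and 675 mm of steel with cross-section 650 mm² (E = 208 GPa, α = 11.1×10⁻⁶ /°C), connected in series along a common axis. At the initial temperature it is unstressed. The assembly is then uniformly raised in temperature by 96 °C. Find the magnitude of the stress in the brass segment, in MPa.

If the supports were absent, the total length change would be Σ αᵢΔT Lᵢ = 19×10⁻⁶×96×230 + 11.1×10⁻⁶×96×675 = 1.139 mm.
The rigid supports impose zero overall length change; the single axial force P common to all segments must satisfy P Σ Lᵢ/(AᵢEᵢ) = δ_free.
The series flexibility is Σ Lᵢ/(AᵢEᵢ) = 230/(180×97×10³) + 675/(650×208×10³) = 1.817×10⁻⁵ mm/N.
So P = 1.139 / 1.817×10⁻⁵ = 62.69 kN, compressive.
σ_{brass} = P / A = 62690 / 180 = 348.3 MPa.

σ ≈ 348 MPa (compressive)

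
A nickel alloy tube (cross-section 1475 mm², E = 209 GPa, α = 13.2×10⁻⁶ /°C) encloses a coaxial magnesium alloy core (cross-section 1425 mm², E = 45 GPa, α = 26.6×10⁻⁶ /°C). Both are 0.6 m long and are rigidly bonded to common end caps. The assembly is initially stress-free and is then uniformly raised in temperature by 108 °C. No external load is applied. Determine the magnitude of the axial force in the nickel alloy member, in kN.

P ≈ 76.8 kN (tensile in the nickel alloy)

Equilibrium of a rigid end plate with no external load gives equal and opposite internal forces ±P in the two members. Since α_{magnesium alloy} > α_{nickel alloy}, heating drives the magnesium alloy into compression and the nickel alloy into tension.
Setting the final lengths equal and cancelling L: (α₁ − α₂)ΔT = P/(A₁E₁) + P/(A₂E₂).
|α₁ − α₂|·ΔT = 13.4×10⁻⁶ × 108 = 0.001447.
1/(A₁E₁) + 1/(A₂E₂) = 1/(1475×209×10³) + 1/(1425×45×10³) = 1.884×10⁻⁸ N⁻¹.
So P = 0.001447 / 1.884×10⁻⁸ = 76.82 kN.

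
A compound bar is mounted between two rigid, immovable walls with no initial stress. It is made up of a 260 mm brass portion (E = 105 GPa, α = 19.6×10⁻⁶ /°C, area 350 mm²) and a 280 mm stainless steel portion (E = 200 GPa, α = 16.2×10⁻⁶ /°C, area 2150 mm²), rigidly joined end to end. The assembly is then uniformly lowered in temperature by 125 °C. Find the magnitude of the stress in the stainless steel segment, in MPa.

σ ≈ 72.5 MPa (tensile)

If the supports were absent, the total length change would be Σ αᵢΔT Lᵢ = 19.6×10⁻⁶×125×260 + 16.2×10⁻⁶×125×280 = 1.204 mm.
Since the ends are fixed, an axial force P builds up, equal in every segment, with P · Σ Lᵢ/(AᵢEᵢ) = δ_free.
The series flexibility is Σ Lᵢ/(AᵢEᵢ) = 260/(350×105×10³) + 280/(2150×200×10³) = 7.726×10⁻⁶ mm/N.
P = 1.204 / 7.726×10⁻⁶ = 155800 N = 155.8 kN, tensile.
σ_{stainless steel} = P / A = 155800 / 2150 = 72.48 MPa.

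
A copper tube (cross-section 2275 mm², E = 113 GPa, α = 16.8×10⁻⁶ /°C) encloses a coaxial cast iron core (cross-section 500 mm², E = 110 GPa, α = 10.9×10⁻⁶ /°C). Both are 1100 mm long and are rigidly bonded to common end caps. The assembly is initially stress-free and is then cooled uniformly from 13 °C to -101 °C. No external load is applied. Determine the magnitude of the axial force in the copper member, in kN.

Equilibrium of a rigid end plate with no external load gives equal and opposite internal forces ±P in the two members. Since α_{copper} > α_{cast iron}, cooling drives the copper into tension and the cast iron into compression.
Equating the net (thermal + elastic) strains gives |α₁ − α₂|·ΔT = P·[1/(A₁E₁) + 1/(A₂E₂)].
|α₁ − α₂|·ΔT = 5.9×10⁻⁶ × 114 = 0.0006726.
1/(A₁E₁) + 1/(A₂E₂) = 1/(2275×113×10³) + 1/(500×110×10³) = 2.207×10⁻⁸ N⁻¹.
P = 0.0006726 / 2.207×10⁻⁸ = 30470 N = 30.47 kN.

P ≈ 30.5 kN (tensile in the copper)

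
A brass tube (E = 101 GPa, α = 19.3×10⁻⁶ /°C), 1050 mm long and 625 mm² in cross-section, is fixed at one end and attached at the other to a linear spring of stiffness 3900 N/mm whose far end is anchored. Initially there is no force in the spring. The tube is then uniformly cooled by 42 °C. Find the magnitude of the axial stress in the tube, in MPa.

σ ≈ 4.99 MPa (tensile)

Free thermal contraction: δ_free = αΔT L = 19.3×10⁻⁶ × 42 × 1050 = 0.8511 mm.
With a force P in the spring, the elastic change of the tube is PL/(AE) and that of the spring is P/k; compatibility requires their sum to equal δ_free.
So P = δ_free / [L/(AE) + 1/k] = 0.8511 / [ 1050/(625×101×10³) + 1/(3900) ].
P = 0.8511 / 0.000273 = 3117 N.
σ = P/A = 3117/625 = 4.988 MPa.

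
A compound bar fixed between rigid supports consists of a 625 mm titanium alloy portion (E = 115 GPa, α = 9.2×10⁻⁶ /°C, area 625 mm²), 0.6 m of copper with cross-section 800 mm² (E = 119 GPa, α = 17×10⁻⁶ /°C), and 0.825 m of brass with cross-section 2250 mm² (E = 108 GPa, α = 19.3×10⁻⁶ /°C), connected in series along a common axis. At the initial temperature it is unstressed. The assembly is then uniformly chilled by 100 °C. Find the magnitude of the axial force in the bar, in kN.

Free thermal contraction of the whole bar: Σ αᵢΔT Lᵢ = 9.2×10⁻⁶×100×625 + 17×10⁻⁶×100×600 + 19.3×10⁻⁶×100×825 = 3.187 mm.
The rigid supports impose zero overall length change; the single axial force P common to all segments must satisfy P Σ Lᵢ/(AᵢEᵢ) = δ_free.
Σ Lᵢ/(AᵢEᵢ) = 625/(625×115×10³) + 600/(800×119×10³) + 825/(2250×108×10³) = 1.839×10⁻⁵ mm/N.
So P = 3.187 / 1.839×10⁻⁵ = 173.3 kN, tensile.

P ≈ 173 kN (tensile)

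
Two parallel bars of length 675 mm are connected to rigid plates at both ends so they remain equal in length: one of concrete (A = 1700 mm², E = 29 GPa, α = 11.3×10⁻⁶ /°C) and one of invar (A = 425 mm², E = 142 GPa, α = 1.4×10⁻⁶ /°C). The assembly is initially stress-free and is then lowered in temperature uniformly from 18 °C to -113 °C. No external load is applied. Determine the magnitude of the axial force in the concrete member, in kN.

P ≈ 35.2 kN (tensile in the concrete)

The concrete has the larger α, so on cooling it would change length more than the invar if both were free. The rigid plates force a common final length, so the concrete is put into tension and the invar into compression, with equal and opposite forces P (no external load).
Compatibility of the two members (thermal + elastic change equal): (α₁ − α₂)ΔT = P·[1/(A₁E₁) + 1/(A₂E₂)].
|α₁ − α₂|·ΔT = 9.9×10⁻⁶ × 131 = 0.001297.
1/(A₁E₁) + 1/(A₂E₂) = 1/(1700×29×10³) + 1/(425×142×10³) = 3.685×10⁻⁸ N⁻¹.
P = 0.001297 / 3.685×10⁻⁸ = 35190 N = 35.19 kN.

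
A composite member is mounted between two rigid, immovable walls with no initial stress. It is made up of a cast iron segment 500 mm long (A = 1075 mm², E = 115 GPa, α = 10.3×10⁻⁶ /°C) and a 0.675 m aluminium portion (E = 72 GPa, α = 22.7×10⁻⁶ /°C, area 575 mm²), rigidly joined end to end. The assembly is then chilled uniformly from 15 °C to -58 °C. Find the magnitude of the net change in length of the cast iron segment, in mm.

|ΔL| ≈ 0.0789 mm

Free thermal contraction of the whole bar: Σ αᵢΔT Lᵢ = 10.3×10⁻⁶×73×500 + 22.7×10⁻⁶×73×675 = 1.494 mm.
The walls prevent any net length change, so an axial force P (same in every segment) develops. Compatibility: P · Σ Lᵢ/(AᵢEᵢ) = δ_free.
Σ Lᵢ/(AᵢEᵢ) = 500/(1075×115×10³) + 675/(575×72×10³) = 2.035×10⁻⁵ mm/N.
Hence P = δ_free / Σ(L/AE) = 1.494/2.035×10⁻⁵ = 73.44 kN (tensile).
For the cast iron segment, free thermal change = 10.3×10⁻⁶×73×500 = 0.376 mm and elastic change from P = 73440×500/(1075×115×10³) = 0.297 mm; these oppose, so the net change is 0.0789 mm (segment shortens).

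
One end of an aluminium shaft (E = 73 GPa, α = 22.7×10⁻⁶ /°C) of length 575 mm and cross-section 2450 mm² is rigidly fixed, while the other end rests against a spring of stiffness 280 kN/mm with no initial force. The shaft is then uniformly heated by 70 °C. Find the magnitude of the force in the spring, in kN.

P ≈ 135 kN

If the spring were absent the shaft would lengthen by αΔT L = 22.7×10⁻⁶ × 70 × 575 = 0.9137 mm.
With a force P in the spring, the elastic change of the shaft is PL/(AE) and that of the spring is P/k; compatibility requires their sum to equal δ_free.
So P = δ_free / [L/(AE) + 1/k] = 0.9137 / [ 575/(2450×73×10³) + 1/(280×10³) ].
P = 0.9137 / 6.786×10⁻⁶ = 134600 N.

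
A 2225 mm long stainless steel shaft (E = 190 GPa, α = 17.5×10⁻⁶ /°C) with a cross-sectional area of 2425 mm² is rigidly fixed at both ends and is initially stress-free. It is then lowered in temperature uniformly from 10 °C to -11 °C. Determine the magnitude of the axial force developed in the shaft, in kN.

P ≈ 169 kN (tensile)

With zero net strain, σ = E·αΔT = 190 GPa × 17.5×10⁻⁶ × 21 = 69.82 MPa.
Then P = σA = 69.82 × 2425 mm² = 169.3 kN, tensile.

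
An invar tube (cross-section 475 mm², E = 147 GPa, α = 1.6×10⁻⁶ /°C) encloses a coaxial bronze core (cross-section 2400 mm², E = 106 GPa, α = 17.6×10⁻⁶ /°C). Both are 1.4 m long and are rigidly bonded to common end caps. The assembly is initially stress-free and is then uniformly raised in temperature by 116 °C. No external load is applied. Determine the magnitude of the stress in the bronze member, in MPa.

σ ≈ 42.4 MPa (compressive)

Both members must finish at the same length. With the larger α, the bronze tends to over-expand; the plates restrain it, putting the bronze in compression and the invar in tension. With no external load the two internal forces are equal and opposite, magnitude P.
Equating the net (thermal + elastic) strains gives |α₁ − α₂|·ΔT = P·[1/(A₁E₁) + 1/(A₂E₂)].
|α₁ − α₂|·ΔT = 16×10⁻⁶ × 116 = 0.001856.
1/(A₁E₁) + 1/(A₂E₂) = 1/(475×147×10³) + 1/(2400×106×10³) = 1.825×10⁻⁸ N⁻¹.
So P = 0.001856 / 1.825×10⁻⁸ = 101.7 kN.
σ_{bronze} = P/A₂ = 101700/2400 = 42.37 MPa, compressive.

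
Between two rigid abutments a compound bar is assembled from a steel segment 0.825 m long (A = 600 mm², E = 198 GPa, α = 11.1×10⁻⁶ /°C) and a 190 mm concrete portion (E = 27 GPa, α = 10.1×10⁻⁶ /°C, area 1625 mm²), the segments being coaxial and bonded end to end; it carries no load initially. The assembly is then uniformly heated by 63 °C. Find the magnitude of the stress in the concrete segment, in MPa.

σ ≈ 38.1 MPa (compressive)

If the supports were absent, the total length change would be Σ αᵢΔT Lᵢ = 11.1×10⁻⁶×63×825 + 10.1×10⁻⁶×63×190 = 0.6978 mm.
The walls prevent any net length change, so an axial force P (same in every segment) develops. Compatibility: P · Σ Lᵢ/(AᵢEᵢ) = δ_free.
The series flexibility is Σ Lᵢ/(AᵢEᵢ) = 825/(600×198×10³) + 190/(1625×27×10³) = 1.127×10⁻⁵ mm/N.
So P = 0.6978 / 1.127×10⁻⁵ = 61.89 kN, compressive.
σ_{concrete} = P / A = 61890 / 1625 = 38.09 MPa.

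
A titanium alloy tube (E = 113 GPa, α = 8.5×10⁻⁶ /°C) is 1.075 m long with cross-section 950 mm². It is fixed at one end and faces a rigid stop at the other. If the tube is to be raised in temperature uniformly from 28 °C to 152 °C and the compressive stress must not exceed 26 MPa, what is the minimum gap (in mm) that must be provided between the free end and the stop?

g ≈ 0.886 mm

With no wall the tube would lengthen by αΔT L = 8.5×10⁻⁶ × 124 × 1075 = 1.133 mm.
At the allowable stress the elastic shortening the wall may impose is σL/E = 26 × 1075 / (113×10³) = 0.2473 mm.
So the gap has to take up the difference, g_min = δ_free − σL/E = 1.133 − 0.2473 = 0.8857 mm.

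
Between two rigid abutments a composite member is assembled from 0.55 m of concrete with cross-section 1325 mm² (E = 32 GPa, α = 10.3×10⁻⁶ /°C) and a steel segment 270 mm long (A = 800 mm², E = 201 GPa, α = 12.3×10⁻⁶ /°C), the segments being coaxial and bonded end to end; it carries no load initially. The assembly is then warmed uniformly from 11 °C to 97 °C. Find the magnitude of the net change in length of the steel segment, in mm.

|ΔL| ≈ 0.197 mm

If the supports were absent, the total length change would be Σ αᵢΔT Lᵢ = 10.3×10⁻⁶×86×550 + 12.3×10⁻⁶×86×270 = 0.7728 mm.
Since the ends are fixed, an axial force P builds up, equal in every segment, with P · Σ Lᵢ/(AᵢEᵢ) = δ_free.
The series flexibility is Σ Lᵢ/(AᵢEᵢ) = 550/(1325×32×10³) + 270/(800×201×10³) = 1.465×10⁻⁵ mm/N.
P = 0.7728 / 1.465×10⁻⁵ = 52750 N = 52.75 kN, compressive.
For the steel segment, free thermal change = 12.3×10⁻⁶×86×270 = 0.2856 mm and elastic change from P = 52750×270/(800×201×10³) = 0.08857 mm; these oppose, so the net change is 0.197 mm (segment lengthens).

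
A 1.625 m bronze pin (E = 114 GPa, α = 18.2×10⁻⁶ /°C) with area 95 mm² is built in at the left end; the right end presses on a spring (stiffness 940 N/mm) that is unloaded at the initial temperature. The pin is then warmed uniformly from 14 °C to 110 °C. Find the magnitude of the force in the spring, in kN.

P ≈ 2.34 kN

If the spring were absent the pin would lengthen by αΔT L = 18.2×10⁻⁶ × 96 × 1625 = 2.839 mm.
Let P be the compressive force at the spring. The pin shortens elastically by PL/(AE) and the spring compresses by P/k; together these equal δ_free.
So P = δ_free / [L/(AE) + 1/k] = 2.839 / [ 1625/(95×114×10³) + 1/(940) ].
P = 2.839 / 0.001214 = 2339 N.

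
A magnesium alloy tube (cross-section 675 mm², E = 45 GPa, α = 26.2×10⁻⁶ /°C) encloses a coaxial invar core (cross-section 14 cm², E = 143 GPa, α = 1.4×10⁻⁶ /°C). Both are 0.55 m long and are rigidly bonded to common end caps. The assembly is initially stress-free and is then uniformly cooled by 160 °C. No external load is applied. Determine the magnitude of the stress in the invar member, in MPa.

Equilibrium of a rigid end plate with no external load gives equal and opposite internal forces ±P in the two members. Since α_{magnesium alloy} > α_{invar}, cooling drives the magnesium alloy into tension and the invar into compression.
Setting the final lengths equal and cancelling L: (α₁ − α₂)ΔT = P/(A₁E₁) + P/(A₂E₂).
|α₁ − α₂|·ΔT = 24.8×10⁻⁶ × 160 = 0.003968.
1/(A₁E₁) + 1/(A₂E₂) = 1/(675×45×10³) + 1/(1400×143×10³) = 3.792×10⁻⁸ N⁻¹.
P = 0.003968 / 3.792×10⁻⁸ = 104700 N = 104.7 kN.
σ_{invar} = P/A₂ = 104700/1400 = 74.75 MPa, compressive.

σ ≈ 74.8 MPa (compressive)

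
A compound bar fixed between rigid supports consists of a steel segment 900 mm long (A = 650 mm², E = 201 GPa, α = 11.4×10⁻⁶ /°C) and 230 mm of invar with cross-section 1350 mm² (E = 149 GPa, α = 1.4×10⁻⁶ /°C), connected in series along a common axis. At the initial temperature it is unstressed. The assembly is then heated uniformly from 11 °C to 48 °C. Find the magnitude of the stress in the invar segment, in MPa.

σ ≈ 36.1 MPa (compressive)

With the walls removed the bar would change length by δ_free = Σ αᵢΔT Lᵢ = 11.4×10⁻⁶×37×900 + 1.4×10⁻⁶×37×230 = 0.3915 mm.
The walls prevent any net length change, so an axial force P (same in every segment) develops. Compatibility: P · Σ Lᵢ/(AᵢEᵢ) = δ_free.
Σ Lᵢ/(AᵢEᵢ) = 900/(650×201×10³) + 230/(1350×149×10³) = 8.032×10⁻⁶ mm/N.
Hence P = δ_free / Σ(L/AE) = 0.3915/8.032×10⁻⁶ = 48.75 kN (compressive).
σ_{invar} = P / A = 48750 / 1350 = 36.11 MPa.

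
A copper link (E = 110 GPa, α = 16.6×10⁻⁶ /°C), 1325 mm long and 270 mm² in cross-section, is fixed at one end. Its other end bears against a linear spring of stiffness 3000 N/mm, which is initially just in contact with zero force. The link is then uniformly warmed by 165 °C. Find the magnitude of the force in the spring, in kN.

The unrestrained thermal change is αΔT L = 16.6×10⁻⁶ × 165 × 1325 = 3.629 mm.
With a force P in the spring, the elastic change of the link is PL/(AE) and that of the spring is P/k; compatibility requires their sum to equal δ_free.
P [ L/(AE) + 1/k ] = δ_free → P [ 1325/(270×110×10³) + 1/(3000) ] = 3.629.
P = 3.629 / 0.0003779 = 9602 N.

P ≈ 9.6 kN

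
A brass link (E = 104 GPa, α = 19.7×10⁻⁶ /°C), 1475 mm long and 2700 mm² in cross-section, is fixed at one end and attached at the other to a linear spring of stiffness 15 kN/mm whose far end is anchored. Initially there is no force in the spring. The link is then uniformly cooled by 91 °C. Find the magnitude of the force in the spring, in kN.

Free thermal contraction: δ_free = αΔT L = 19.7×10⁻⁶ × 91 × 1475 = 2.644 mm.
Let P be the tensile force in the spring. The link extends elastically by PL/(AE) and the spring stretches by P/k; together these equal δ_free.
So P = δ_free / [L/(AE) + 1/k] = 2.644 / [ 1475/(2700×104×10³) + 1/(15×10³) ].
P = 2.644 / 7.192×10⁻⁵ = 36770 N.

P ≈ 36.8 kN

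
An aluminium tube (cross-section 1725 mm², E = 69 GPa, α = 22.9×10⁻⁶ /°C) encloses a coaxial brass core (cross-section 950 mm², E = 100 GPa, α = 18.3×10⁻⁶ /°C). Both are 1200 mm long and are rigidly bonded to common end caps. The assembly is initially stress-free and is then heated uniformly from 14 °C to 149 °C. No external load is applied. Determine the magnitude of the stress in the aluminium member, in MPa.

Both members must finish at the same length. With the larger α, the aluminium tends to over-expand; the plates restrain it, putting the aluminium in compression and the brass in tension. With no external load the two internal forces are equal and opposite, magnitude P.
Setting the final lengths equal and cancelling L: (α₁ − α₂)ΔT = P/(A₁E₁) + P/(A₂E₂).
|α₁ − α₂|·ΔT = 4.6×10⁻⁶ × 135 = 0.000621.
1/(A₁E₁) + 1/(A₂E₂) = 1/(1725×69×10³) + 1/(950×100×10³) = 1.893×10⁻⁸ N⁻¹.
So P = 0.000621 / 1.893×10⁻⁸ = 32.81 kN.
σ_{aluminium} = P/A₁ = 32810/1725 = 19.02 MPa, compressive.

σ ≈ 19 MPa (compressive)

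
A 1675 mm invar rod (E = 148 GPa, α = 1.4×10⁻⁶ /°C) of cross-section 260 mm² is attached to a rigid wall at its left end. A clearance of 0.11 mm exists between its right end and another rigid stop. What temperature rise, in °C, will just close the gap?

ΔT ≈ 46.9 °C

The gap closes when αΔT L = 0.11 mm, since the rod is still unstressed at that instant.
So ΔT = g/(αL) = 0.11/(1.4×10⁻⁶ × 1675) = 46.91 °C.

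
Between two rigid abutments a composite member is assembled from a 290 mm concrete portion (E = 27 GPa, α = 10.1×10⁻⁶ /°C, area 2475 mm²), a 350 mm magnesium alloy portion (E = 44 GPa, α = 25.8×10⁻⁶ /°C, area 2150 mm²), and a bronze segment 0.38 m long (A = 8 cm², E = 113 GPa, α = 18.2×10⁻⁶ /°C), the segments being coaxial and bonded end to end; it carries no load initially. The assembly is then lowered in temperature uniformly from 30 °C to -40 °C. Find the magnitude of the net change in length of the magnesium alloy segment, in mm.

With the walls removed the bar would change length by δ_free = Σ αᵢΔT Lᵢ = 10.1×10⁻⁶×70×290 + 25.8×10⁻⁶×70×350 + 18.2×10⁻⁶×70×380 = 1.321 mm.
The rigid supports impose zero overall length change; the single axial force P common to all segments must satisfy P Σ Lᵢ/(AᵢEᵢ) = δ_free.
The series flexibility is Σ Lᵢ/(AᵢEᵢ) = 290/(2475×27×10³) + 350/(2150×44×10³) + 380/(800×113×10³) = 1.224×10⁻⁵ mm/N.
So P = 1.321 / 1.224×10⁻⁵ = 107.9 kN, tensile.
For the magnesium alloy segment, free thermal change = 25.8×10⁻⁶×70×350 = 0.6321 mm and elastic change from P = 107900×350/(2150×44×10³) = 0.3993 mm; these oppose, so the net change is 0.233 mm (segment shortens).

|ΔL| ≈ 0.233 mm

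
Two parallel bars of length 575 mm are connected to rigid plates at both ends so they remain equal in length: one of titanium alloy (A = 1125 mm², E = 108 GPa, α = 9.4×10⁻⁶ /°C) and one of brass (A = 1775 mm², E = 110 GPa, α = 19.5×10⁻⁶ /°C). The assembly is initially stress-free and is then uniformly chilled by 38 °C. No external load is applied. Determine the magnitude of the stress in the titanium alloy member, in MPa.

Both members must finish at the same length. With the larger α, the brass tends to over-contract; the plates restrain it, putting the brass in tension and the titanium alloy in compression. With no external load the two internal forces are equal and opposite, magnitude P.
Equating the net (thermal + elastic) strains gives |α₁ − α₂|·ΔT = P·[1/(A₁E₁) + 1/(A₂E₂)].
|α₁ − α₂|·ΔT = 10.1×10⁻⁶ × 38 = 0.0003838.
1/(A₁E₁) + 1/(A₂E₂) = 1/(1125×108×10³) + 1/(1775×110×10³) = 1.335×10⁻⁸ N⁻¹.
P = 0.0003838 / 1.335×10⁻⁸ = 28740 N = 28.74 kN.
σ_{titanium alloy} = P/A₁ = 28740/1125 = 25.55 MPa, compressive.

σ ≈ 25.6 MPa (compressive)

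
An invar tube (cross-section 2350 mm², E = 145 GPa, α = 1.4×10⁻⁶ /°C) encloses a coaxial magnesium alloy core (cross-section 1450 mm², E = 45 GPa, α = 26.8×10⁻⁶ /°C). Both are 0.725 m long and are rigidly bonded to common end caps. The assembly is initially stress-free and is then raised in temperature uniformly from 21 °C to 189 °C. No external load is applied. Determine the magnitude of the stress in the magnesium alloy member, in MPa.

Both members must finish at the same length. With the larger α, the magnesium alloy tends to over-expand; the plates restrain it, putting the magnesium alloy in compression and the invar in tension. With no external load the two internal forces are equal and opposite, magnitude P.
Equating the net (thermal + elastic) strains gives |α₁ − α₂|·ΔT = P·[1/(A₁E₁) + 1/(A₂E₂)].
|α₁ − α₂|·ΔT = 25.4×10⁻⁶ × 168 = 0.004267.
1/(A₁E₁) + 1/(A₂E₂) = 1/(2350×145×10³) + 1/(1450×45×10³) = 1.826×10⁻⁸ N⁻¹.
P = 0.004267 / 1.826×10⁻⁸ = 233700 N = 233.7 kN.
σ_{magnesium alloy} = P/A₂ = 233700/1450 = 161.2 MPa, compressive.

σ ≈ 161 MPa (compressive)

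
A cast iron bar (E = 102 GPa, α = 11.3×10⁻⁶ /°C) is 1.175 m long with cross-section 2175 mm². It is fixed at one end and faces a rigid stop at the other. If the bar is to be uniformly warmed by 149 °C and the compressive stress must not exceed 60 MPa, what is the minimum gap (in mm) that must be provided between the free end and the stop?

g ≈ 1.29 mm

Free expansion if unrestrained: δ_free = αΔT L = 11.3×10⁻⁶ × 149 × 1175 = 1.978 mm.
At the allowable stress the elastic shortening the wall may impose is σL/E = 60 × 1175 / (102×10³) = 0.6912 mm.
The gap must absorb the remainder: g_min = 1.978 − 0.6912 = 1.287 mm.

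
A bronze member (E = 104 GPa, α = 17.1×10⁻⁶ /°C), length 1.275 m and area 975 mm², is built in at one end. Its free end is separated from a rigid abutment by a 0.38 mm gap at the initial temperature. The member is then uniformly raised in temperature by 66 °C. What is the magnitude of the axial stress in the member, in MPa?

Free thermal elongation = αΔT L = 17.1×10⁻⁶ × 66 × 1275 = 1.439 mm.
The gap closes (δ_free > 0.38 mm) and the wall then resists a further 1.439 − 0.38 = 1.059 mm of expansion.
That suppressed elongation corresponds to σ = E·Δ/L = 104×10³ × 1.059/1275 = 86.38 MPa.

σ ≈ 86.4 MPa (compressive)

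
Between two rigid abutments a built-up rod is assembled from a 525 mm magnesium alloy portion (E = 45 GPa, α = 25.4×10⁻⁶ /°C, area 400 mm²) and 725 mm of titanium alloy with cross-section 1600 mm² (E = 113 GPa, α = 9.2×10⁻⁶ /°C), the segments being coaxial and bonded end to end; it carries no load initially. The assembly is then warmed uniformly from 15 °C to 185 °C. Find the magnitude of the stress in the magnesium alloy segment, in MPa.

Free thermal expansion of the whole bar: Σ αᵢΔT Lᵢ = 25.4×10⁻⁶×170×525 + 9.2×10⁻⁶×170×725 = 3.401 mm.
Since the ends are fixed, an axial force P builds up, equal in every segment, with P · Σ Lᵢ/(AᵢEᵢ) = δ_free.
Σ Lᵢ/(AᵢEᵢ) = 525/(400×45×10³) + 725/(1600×113×10³) = 3.318×10⁻⁵ mm/N.
P = 3.401 / 3.318×10⁻⁵ = 102500 N = 102.5 kN, compressive.
σ_{magnesium alloy} = P / A = 102500 / 400 = 256.3 MPa.

σ ≈ 256 MPa (compressive)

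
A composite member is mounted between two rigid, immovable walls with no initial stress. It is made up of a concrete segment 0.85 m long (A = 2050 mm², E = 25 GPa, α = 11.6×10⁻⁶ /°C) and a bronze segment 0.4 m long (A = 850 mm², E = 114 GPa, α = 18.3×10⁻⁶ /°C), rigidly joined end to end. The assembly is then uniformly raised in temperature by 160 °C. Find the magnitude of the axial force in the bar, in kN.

If the supports were absent, the total length change would be Σ αᵢΔT Lᵢ = 11.6×10⁻⁶×160×850 + 18.3×10⁻⁶×160×400 = 2.749 mm.
The walls prevent any net length change, so an axial force P (same in every segment) develops. Compatibility: P · Σ Lᵢ/(AᵢEᵢ) = δ_free.
Σ Lᵢ/(AᵢEᵢ) = 850/(2050×25×10³) + 400/(850×114×10³) = 2.071×10⁻⁵ mm/N.
P = 2.749 / 2.071×10⁻⁵ = 132700 N = 132.7 kN, compressive.

P ≈ 133 kN (compressive)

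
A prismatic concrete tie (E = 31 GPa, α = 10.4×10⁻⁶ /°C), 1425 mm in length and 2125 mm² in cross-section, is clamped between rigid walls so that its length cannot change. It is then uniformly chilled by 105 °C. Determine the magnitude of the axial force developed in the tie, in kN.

The ends cannot move, so σ = EαΔT = 31×10³ × 10.4×10⁻⁶ × 105 = 33.85 MPa.
Axial force P = σA = 33.85 × 2125 = 71940 N = 71.94 kN, tensile.

P ≈ 71.9 kN (tensile)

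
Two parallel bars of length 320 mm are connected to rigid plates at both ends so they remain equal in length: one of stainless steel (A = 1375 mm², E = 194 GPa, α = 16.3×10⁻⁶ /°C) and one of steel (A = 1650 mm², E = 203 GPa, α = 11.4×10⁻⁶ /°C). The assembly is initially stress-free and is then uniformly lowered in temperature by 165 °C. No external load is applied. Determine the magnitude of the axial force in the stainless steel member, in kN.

Both members must finish at the same length. With the larger α, the stainless steel tends to over-contract; the plates restrain it, putting the stainless steel in tension and the steel in compression. With no external load the two internal forces are equal and opposite, magnitude P.
Compatibility of the two members (thermal + elastic change equal): (α₁ − α₂)ΔT = P·[1/(A₁E₁) + 1/(A₂E₂)].
|α₁ − α₂|·ΔT = 4.9×10⁻⁶ × 165 = 0.0008085.
1/(A₁E₁) + 1/(A₂E₂) = 1/(1375×194×10³) + 1/(1650×203×10³) = 6.734×10⁻⁹ N⁻¹.
So P = 0.0008085 / 6.734×10⁻⁹ = 120.1 kN.

P ≈ 120 kN (tensile in the stainless steel)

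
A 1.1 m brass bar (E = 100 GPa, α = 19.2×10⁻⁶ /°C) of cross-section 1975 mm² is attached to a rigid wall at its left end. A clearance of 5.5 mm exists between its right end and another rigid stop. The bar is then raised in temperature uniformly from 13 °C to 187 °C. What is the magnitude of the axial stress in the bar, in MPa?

Free thermal elongation = αΔT L = 19.2×10⁻⁶ × 174 × 1100 = 3.675 mm.
This is smaller than the 5.5 mm clearance, so the bar expands freely without reaching the stop — the stress is zero.

σ ≈ 0 MPa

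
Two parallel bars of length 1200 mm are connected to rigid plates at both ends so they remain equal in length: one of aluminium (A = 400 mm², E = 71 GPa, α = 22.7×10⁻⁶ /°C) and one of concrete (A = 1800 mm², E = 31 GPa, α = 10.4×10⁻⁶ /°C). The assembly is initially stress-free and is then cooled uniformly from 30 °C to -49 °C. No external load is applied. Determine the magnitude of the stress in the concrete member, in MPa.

The aluminium has the larger α, so on cooling it would change length more than the concrete if both were free. The rigid plates force a common final length, so the aluminium is put into tension and the concrete into compression, with equal and opposite forces P (no external load).
Equating the net (thermal + elastic) strains gives |α₁ − α₂|·ΔT = P·[1/(A₁E₁) + 1/(A₂E₂)].
|α₁ − α₂|·ΔT = 12.3×10⁻⁶ × 79 = 0.0009717.
1/(A₁E₁) + 1/(A₂E₂) = 1/(400×71×10³) + 1/(1800×31×10³) = 5.313×10⁻⁸ N⁻¹.
So P = 0.0009717 / 5.313×10⁻⁸ = 18.29 kN.
σ_{concrete} = P/A₂ = 18290/1800 = 10.16 MPa, compressive.

σ ≈ 10.2 MPa (compressive)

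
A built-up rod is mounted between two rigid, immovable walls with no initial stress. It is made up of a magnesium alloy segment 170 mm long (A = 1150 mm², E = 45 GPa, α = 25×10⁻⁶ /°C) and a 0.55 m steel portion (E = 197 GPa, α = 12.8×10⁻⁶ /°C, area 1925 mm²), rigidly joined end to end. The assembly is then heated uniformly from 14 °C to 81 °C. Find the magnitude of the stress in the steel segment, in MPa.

If the supports were absent, the total length change would be Σ αᵢΔT Lᵢ = 25×10⁻⁶×67×170 + 12.8×10⁻⁶×67×550 = 0.7564 mm.
The walls prevent any net length change, so an axial force P (same in every segment) develops. Compatibility: P · Σ Lᵢ/(AᵢEᵢ) = δ_free.
Σ Lᵢ/(AᵢEᵢ) = 170/(1150×45×10³) + 550/(1925×197×10³) = 4.735×10⁻⁶ mm/N.
P = 0.7564 / 4.735×10⁻⁶ = 159700 N = 159.7 kN, compressive.
σ_{steel} = P / A = 159700 / 1925 = 82.98 MPa.

σ ≈ 83 MPa (compressive)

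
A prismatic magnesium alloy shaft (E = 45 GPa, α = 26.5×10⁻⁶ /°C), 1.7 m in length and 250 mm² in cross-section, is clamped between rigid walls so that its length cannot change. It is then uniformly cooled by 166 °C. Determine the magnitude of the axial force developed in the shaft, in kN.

P ≈ 49.5 kN (tensile)

Full restraint means ε = 0, so the stress is σ = EαΔT = 45×10³ × 26.5×10⁻⁶ × 166 = 198 MPa.
Then P = σA = 198 × 250 mm² = 49.49 kN, tensile.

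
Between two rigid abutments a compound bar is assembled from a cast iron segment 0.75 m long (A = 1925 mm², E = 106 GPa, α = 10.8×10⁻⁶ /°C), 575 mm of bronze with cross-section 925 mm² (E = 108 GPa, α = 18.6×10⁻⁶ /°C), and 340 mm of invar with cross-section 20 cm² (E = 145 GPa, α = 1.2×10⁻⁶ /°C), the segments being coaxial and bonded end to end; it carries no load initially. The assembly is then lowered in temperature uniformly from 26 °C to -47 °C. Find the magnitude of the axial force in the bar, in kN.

If the supports were absent, the total length change would be Σ αᵢΔT Lᵢ = 10.8×10⁻⁶×73×750 + 18.6×10⁻⁶×73×575 + 1.2×10⁻⁶×73×340 = 1.402 mm.
The rigid supports impose zero overall length change; the single axial force P common to all segments must satisfy P Σ Lᵢ/(AᵢEᵢ) = δ_free.
Σ Lᵢ/(AᵢEᵢ) = 750/(1925×106×10³) + 575/(925×108×10³) + 340/(2000×145×10³) = 1.06×10⁻⁵ mm/N.
P = 1.402 / 1.06×10⁻⁵ = 132200 N = 132.2 kN, tensile.

P ≈ 132 kN (tensile)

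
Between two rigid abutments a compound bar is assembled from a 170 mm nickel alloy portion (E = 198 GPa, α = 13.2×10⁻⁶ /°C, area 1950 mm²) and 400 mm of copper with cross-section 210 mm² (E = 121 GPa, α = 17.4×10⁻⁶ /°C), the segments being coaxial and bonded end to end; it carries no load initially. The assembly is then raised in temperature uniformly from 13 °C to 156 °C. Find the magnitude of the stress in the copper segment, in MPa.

σ ≈ 387 MPa (compressive)

If the supports were absent, the total length change would be Σ αᵢΔT Lᵢ = 13.2×10⁻⁶×143×170 + 17.4×10⁻⁶×143×400 = 1.316 mm.
The rigid supports impose zero overall length change; the single axial force P common to all segments must satisfy P Σ Lᵢ/(AᵢEᵢ) = δ_free.
The series flexibility is Σ Lᵢ/(AᵢEᵢ) = 170/(1950×198×10³) + 400/(210×121×10³) = 1.618×10⁻⁵ mm/N.
Hence P = δ_free / Σ(L/AE) = 1.316/1.618×10⁻⁵ = 81.33 kN (compressive).
σ_{copper} = P / A = 81330 / 210 = 387.3 MPa.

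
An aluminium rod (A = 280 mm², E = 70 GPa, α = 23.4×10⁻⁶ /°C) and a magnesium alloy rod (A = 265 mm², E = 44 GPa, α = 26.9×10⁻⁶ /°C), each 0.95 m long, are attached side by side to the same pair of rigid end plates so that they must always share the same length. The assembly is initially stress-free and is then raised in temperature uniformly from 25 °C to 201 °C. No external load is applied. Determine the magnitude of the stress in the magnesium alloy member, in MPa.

σ ≈ 17 MPa (compressive)

Equilibrium of a rigid end plate with no external load gives equal and opposite internal forces ±P in the two members. Since α_{magnesium alloy} > α_{aluminium}, heating drives the magnesium alloy into compression and the aluminium into tension.
Compatibility of the two members (thermal + elastic change equal): (α₁ − α₂)ΔT = P·[1/(A₁E₁) + 1/(A₂E₂)].
|α₁ − α₂|·ΔT = 3.5×10⁻⁶ × 176 = 0.000616.
1/(A₁E₁) + 1/(A₂E₂) = 1/(280×70×10³) + 1/(265×44×10³) = 1.368×10⁻⁷ N⁻¹.
P = 0.000616 / 1.368×10⁻⁷ = 4503 N = 4.503 kN.
σ_{magnesium alloy} = P/A₂ = 4503/265 = 16.99 MPa, compressive.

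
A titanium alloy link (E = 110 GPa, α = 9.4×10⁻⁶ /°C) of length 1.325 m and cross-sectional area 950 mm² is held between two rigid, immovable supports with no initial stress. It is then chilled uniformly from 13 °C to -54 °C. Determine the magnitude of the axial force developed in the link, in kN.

The ends cannot move, so σ = EαΔT = 110×10³ × 9.4×10⁻⁶ × 67 = 69.28 MPa.
Axial force P = σA = 69.28 × 950 = 65810 N = 65.81 kN, tensile.

P ≈ 65.8 kN (tensile)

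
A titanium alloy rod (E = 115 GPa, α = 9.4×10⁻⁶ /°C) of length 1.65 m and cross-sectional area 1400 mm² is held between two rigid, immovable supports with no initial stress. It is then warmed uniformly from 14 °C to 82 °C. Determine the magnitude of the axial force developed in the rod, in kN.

Full restraint means ε = 0, so the stress is σ = EαΔT = 115×10³ × 9.4×10⁻⁶ × 68 = 73.51 MPa.
Axial force P = σA = 73.51 × 1400 = 102900 N = 102.9 kN, compressive.

P ≈ 103 kN (compressive)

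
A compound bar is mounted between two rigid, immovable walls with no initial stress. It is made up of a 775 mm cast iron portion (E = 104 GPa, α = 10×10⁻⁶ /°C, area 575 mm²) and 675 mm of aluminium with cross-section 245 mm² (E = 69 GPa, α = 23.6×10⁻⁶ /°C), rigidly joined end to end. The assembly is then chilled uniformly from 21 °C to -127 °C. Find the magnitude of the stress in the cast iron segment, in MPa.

With the walls removed the bar would change length by δ_free = Σ αᵢΔT Lᵢ = 10×10⁻⁶×148×775 + 23.6×10⁻⁶×148×675 = 3.505 mm.
The walls prevent any net length change, so an axial force P (same in every segment) develops. Compatibility: P · Σ Lᵢ/(AᵢEᵢ) = δ_free.
Σ Lᵢ/(AᵢEᵢ) = 775/(575×104×10³) + 675/(245×69×10³) = 5.289×10⁻⁵ mm/N.
P = 3.505 / 5.289×10⁻⁵ = 66260 N = 66.26 kN, tensile.
σ_{cast iron} = P / A = 66260 / 575 = 115.2 MPa.

σ ≈ 115 MPa (tensile)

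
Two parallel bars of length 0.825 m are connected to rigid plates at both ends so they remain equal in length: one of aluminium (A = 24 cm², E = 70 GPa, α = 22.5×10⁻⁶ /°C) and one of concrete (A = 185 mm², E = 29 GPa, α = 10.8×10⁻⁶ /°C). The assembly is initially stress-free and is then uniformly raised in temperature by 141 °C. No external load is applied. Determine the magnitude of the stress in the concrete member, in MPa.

σ ≈ 46.4 MPa (tensile)

The aluminium has the larger α, so on heating it would change length more than the concrete if both were free. The rigid plates force a common final length, so the aluminium is put into compression and the concrete into tension, with equal and opposite forces P (no external load).
Setting the final lengths equal and cancelling L: (α₁ − α₂)ΔT = P/(A₁E₁) + P/(A₂E₂).
|α₁ − α₂|·ΔT = 11.7×10⁻⁶ × 141 = 0.00165.
1/(A₁E₁) + 1/(A₂E₂) = 1/(2400×70×10³) + 1/(185×29×10³) = 1.923×10⁻⁷ N⁻¹.
So P = 0.00165 / 1.923×10⁻⁷ = 8.577 kN.
σ_{concrete} = P/A₂ = 8577/185 = 46.36 MPa, tensile.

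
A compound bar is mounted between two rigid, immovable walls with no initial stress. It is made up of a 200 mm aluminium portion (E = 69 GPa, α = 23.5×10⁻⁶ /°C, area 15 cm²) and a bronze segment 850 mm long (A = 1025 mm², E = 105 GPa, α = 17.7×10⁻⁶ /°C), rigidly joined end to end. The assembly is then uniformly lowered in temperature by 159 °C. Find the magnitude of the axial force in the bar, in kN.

If the supports were absent, the total length change would be Σ αᵢΔT Lᵢ = 23.5×10⁻⁶×159×200 + 17.7×10⁻⁶×159×850 = 3.139 mm.
The rigid supports impose zero overall length change; the single axial force P common to all segments must satisfy P Σ Lᵢ/(AᵢEᵢ) = δ_free.
The series flexibility is Σ Lᵢ/(AᵢEᵢ) = 200/(1500×69×10³) + 850/(1025×105×10³) = 9.83×10⁻⁶ mm/N.
Hence P = δ_free / Σ(L/AE) = 3.139/9.83×10⁻⁶ = 319.4 kN (tensile).

P ≈ 319 kN (tensile)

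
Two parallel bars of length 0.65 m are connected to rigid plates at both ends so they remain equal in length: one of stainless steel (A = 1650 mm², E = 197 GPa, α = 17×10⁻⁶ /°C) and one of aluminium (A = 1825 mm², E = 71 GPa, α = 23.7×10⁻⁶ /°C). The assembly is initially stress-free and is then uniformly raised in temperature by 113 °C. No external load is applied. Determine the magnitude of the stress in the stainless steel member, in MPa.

σ ≈ 42.5 MPa (tensile)

The aluminium has the larger α, so on heating it would change length more than the stainless steel if both were free. The rigid plates force a common final length, so the aluminium is put into compression and the stainless steel into tension, with equal and opposite forces P (no external load).
Compatibility of the two members (thermal + elastic change equal): (α₁ − α₂)ΔT = P·[1/(A₁E₁) + 1/(A₂E₂)].
|α₁ − α₂|·ΔT = 6.7×10⁻⁶ × 113 = 0.0007571.
1/(A₁E₁) + 1/(A₂E₂) = 1/(1650×197×10³) + 1/(1825×71×10³) = 1.079×10⁻⁸ N⁻¹.
So P = 0.0007571 / 1.079×10⁻⁸ = 70.14 kN.
σ_{stainless steel} = P/A₁ = 70140/1650 = 42.51 MPa, tensile.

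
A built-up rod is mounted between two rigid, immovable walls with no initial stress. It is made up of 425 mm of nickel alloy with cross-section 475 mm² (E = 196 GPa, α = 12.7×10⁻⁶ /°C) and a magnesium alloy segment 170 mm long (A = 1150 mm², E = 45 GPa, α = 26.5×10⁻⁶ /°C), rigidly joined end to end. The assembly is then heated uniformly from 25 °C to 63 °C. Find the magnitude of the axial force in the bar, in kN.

With the walls removed the bar would change length by δ_free = Σ αᵢΔT Lᵢ = 12.7×10⁻⁶×38×425 + 26.5×10⁻⁶×38×170 = 0.3763 mm.
The rigid supports impose zero overall length change; the single axial force P common to all segments must satisfy P Σ Lᵢ/(AᵢEᵢ) = δ_free.
Σ Lᵢ/(AᵢEᵢ) = 425/(475×196×10³) + 170/(1150×45×10³) = 7.85×10⁻⁶ mm/N.
So P = 0.3763 / 7.85×10⁻⁶ = 47.94 kN, compressive.

P ≈ 47.9 kN (compressive)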